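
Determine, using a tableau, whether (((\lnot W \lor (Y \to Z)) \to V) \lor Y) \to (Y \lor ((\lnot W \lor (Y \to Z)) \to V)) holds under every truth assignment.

Valid

Assume the negation and expand:
Initial set: {\lnot ((((\lnot W \lor (Y \to Z)) \to V) \lor Y) \to (Y \lor ((\lnot W \lor (Y \to Z)) \to V)))}.
\lnot ((((\lnot W \lor (Y \to Z)) \to V) \lor Y) \to (Y \lor ((\lnot W \lor (Y \to Z)) \to V))): α-rule — add (((\lnot W \lor (Y \to Z)) \to V) \lor Y), \lnot (Y \lor ((\lnot W \lor (Y \to Z)) \to V)).
\lnot (Y \lor ((\lnot W \lor (Y \to Z)) \to V)): α-rule — add \lnot Y, \lnot ((\lnot W \lor (Y \to Z)) \to V).
\lnot ((\lnot W \lor (Y \to Z)) \to V): α-rule — add (\lnot W \lor (Y \to Z)), \lnot V.
(((\lnot W \lor (Y \to Z)) \to V) \lor Y): β-rule — branch into ((\lnot W \lor (Y \to Z)) \to V)  //  Y.
  branch 1 (add ((\lnot W \lor (Y \to Z)) \to V)):
    (\lnot W \lor (Y \to Z)): β-rule — branch into \lnot W  //  (Y \to Z).
      branch 1.1 (add \lnot W):
        ((\lnot W \lor (Y \to Z)) \to V): β-rule — branch into \lnot (\lnot W \lor (Y \to Z))  //  V.
          branch 1.1.1 (add \lnot (\lnot W \lor (Y \to Z))):
            \lnot (\lnot W \lor (Y \to Z)): α-rule — add \lnot \lnot W, \lnot (Y \to Z).
            × closes — contains both W and \lnot W.
          branch 1.1.2 (add V):
            × closes — contains both V and \lnot V.
      branch 1.2 (add (Y \to Z)):
        ((\lnot W \lor (Y \to Z)) \to V): β-rule — branch into \lnot (\lnot W \lor (Y \to Z))  //  V.
          branch 1.2.1 (add \lnot (\lnot W \lor (Y \to Z))):
            \lnot (\lnot W \lor (Y \to Z)): α-rule — add \lnot \lnot W, \lnot (Y \to Z).
            \lnot (Y \to Z): α-rule — add Y, \lnot Z.
            × closes — contains both Y and \lnot Y.
          branch 1.2.2 (add V):
            × closes — contains both V and \lnot V.
  branch 2 (add Y):
    × closes — contains both Y and \lnot Y.
All 5 branches close.
Every branch closed, so the negation is unsatisfiable and the formula is valid.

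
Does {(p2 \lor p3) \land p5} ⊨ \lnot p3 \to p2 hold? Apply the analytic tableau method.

Yes

Initial set: {((p2 \lor p3) \land p5); \lnot (\lnot p3 \to p2)}.
((p2 \lor p3) \land p5): α-rule — add (p2 \lor p3), p5.
\lnot (\lnot p3 \to p2): α-rule — add \lnot p3, \lnot p2.
(p2 \lor p3): β-rule — branch into p2  //  p3.
  branch 1 (add p2):
    × closes — contains both p2 and \lnot p2.
  branch 2 (add p3):
    × closes — contains both p3 and \lnot p3.
All 2 branches close.
Every branch closed, so the premises entail the conclusion.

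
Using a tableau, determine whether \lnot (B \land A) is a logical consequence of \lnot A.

Initial set: {\lnot A; \lnot \lnot (B \land A)}.
\lnot \lnot (B \land A): α-rule — add B, A.
× closes — contains both A and \lnot A.
All 1 branch closes.
Every branch closed, so the premises entail the conclusion.

Yes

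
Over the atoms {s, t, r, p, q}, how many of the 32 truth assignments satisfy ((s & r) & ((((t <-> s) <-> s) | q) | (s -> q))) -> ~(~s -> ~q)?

26

Initial set: {(((s & r) & ((((t <-> s) <-> s) | q) | (s -> q))) -> ~(~s -> ~q))}.
(((s & r) & ((((t <-> s) <-> s) | q) | (s -> q))) -> ~(~s -> ~q)): β-rule — branch into ~((s & r) & ((((t <-> s) <-> s) | q) | (s -> q)))  //  ~(~s -> ~q).
  branch 1 (add ~((s & r) & ((((t <-> s) <-> s) | q) | (s -> q)))):
    ~((s & r) & ((((t <-> s) <-> s) | q) | (s -> q))): β-rule — branch into ~(s & r)  //  ~((((t <-> s) <-> s) | q) | (s -> q)).
      branch 1.1 (add ~(s & r)):
        ~(s & r): β-rule — branch into ~s  //  ~r.
          branch 1.1.1 (add ~s):
            ○ open, literals {s=0}.
          branch 1.1.2 (add ~r):
            ○ open, literals {r=0}.
      branch 1.2 (add ~((((t <-> s) <-> s) | q) | (s -> q))):
        ~((((t <-> s) <-> s) | q) | (s -> q)): α-rule — add ~(((t <-> s) <-> s) | q), ~(s -> q).
        ~(((t <-> s) <-> s) | q): α-rule — add ~((t <-> s) <-> s), ~q.
        ~(s -> q): α-rule — add s, ~q.
        ~((t <-> s) <-> s): β-rule — branch into (t <-> s), ~s  //  ~(t <-> s), s.
          branch 1.2.1 (add (t <-> s), ~s):
            × closes — contains both s and ~s.
          branch 1.2.2 (add ~(t <-> s), s):
            ~(t <-> s): β-rule — branch into t, ~s  //  ~t, s.
              branch 1.2.2.1 (add t, ~s):
                × closes — contains both s and ~s.
              branch 1.2.2.2 (add ~t, s):
                ○ open, literals {q=0, s=1, t=0}.
  branch 2 (add ~(~s -> ~q)):
    ~(~s -> ~q): α-rule — add ~s, ~~q.
    ○ open, literals {q=1, s=0}.
2 branches closed, 4 open.
Each open branch fixes some atoms; the unmentioned ones are free. Counting distinct full assignments: branch {s=0} (t, r, p, q) contributes 16 new; branch {r=0} (s, t, p, q) contributes 8 new; branch {q=0, s=1, t=0} (r, p) contributes 2 new; branch {q=1, s=0} (t, r, p) contributes 0 new. Total: 26.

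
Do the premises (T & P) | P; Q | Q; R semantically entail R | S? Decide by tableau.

Yes

Initial set: {T ((T & P) | P); T (Q | Q); T R; F (R | S)}.
F (R | S): α-rule — add F R, F S.
× closes — contains both R and ~R.
All 1 branch closes.
Every branch closed, so the premises entail the conclusion.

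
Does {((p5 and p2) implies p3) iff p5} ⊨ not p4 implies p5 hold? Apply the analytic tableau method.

Yes

Initial set: {(((p5 and p2) implies p3) iff p5); not (not p4 implies p5)}.
not (not p4 implies p5): α-rule — add not p4, not p5.
(((p5 and p2) implies p3) iff p5): β-rule — branch into ((p5 and p2) implies p3), p5  //  not ((p5 and p2) implies p3), not p5.
  branch 1 (add ((p5 and p2) implies p3), p5):
    × closes — contains both p5 and not p5.
  branch 2 (add not ((p5 and p2) implies p3), not p5):
    not ((p5 and p2) implies p3): α-rule — add (p5 and p2), not p3.
    (p5 and p2): α-rule — add p5, p2.
    × closes — contains both p5 and not p5.
All 2 branches close.
Every branch closed, so the premises entail the conclusion.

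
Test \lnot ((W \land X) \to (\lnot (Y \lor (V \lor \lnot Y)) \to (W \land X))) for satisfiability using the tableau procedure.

Initial set: {\lnot ((W \land X) \to (\lnot (Y \lor (V \lor \lnot Y)) \to (W \land X)))}.
\lnot ((W \land X) \to (\lnot (Y \lor (V \lor \lnot Y)) \to (W \land X))): α-rule — add (W \land X), \lnot (\lnot (Y \lor (V \lor \lnot Y)) \to (W \land X)).
(W \land X): α-rule — add W, X.
\lnot (\lnot (Y \lor (V \lor \lnot Y)) \to (W \land X)): α-rule — add \lnot (Y \lor (V \lor \lnot Y)), \lnot (W \land X).
\lnot (Y \lor (V \lor \lnot Y)): α-rule — add \lnot Y, \lnot (V \lor \lnot Y).
\lnot (V \lor \lnot Y): α-rule — add \lnot V, \lnot \lnot Y.
× closes — contains both Y and \lnot Y.
All 1 branch closes.
Every branch closed; the formula is unsatisfiable.

Unsatisfiable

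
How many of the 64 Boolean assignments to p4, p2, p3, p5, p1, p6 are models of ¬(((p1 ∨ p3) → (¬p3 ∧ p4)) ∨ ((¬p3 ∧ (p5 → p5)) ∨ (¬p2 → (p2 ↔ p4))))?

Initial set: {¬(((p1 ∨ p3) → (¬p3 ∧ p4)) ∨ ((¬p3 ∧ (p5 → p5)) ∨ (¬p2 → (p2 ↔ p4))))}.
¬(((p1 ∨ p3) → (¬p3 ∧ p4)) ∨ ((¬p3 ∧ (p5 → p5)) ∨ (¬p2 → (p2 ↔ p4)))): α-rule — add ¬((p1 ∨ p3) → (¬p3 ∧ p4)), ¬((¬p3 ∧ (p5 → p5)) ∨ (¬p2 → (p2 ↔ p4))).
¬((p1 ∨ p3) → (¬p3 ∧ p4)): α-rule — add (p1 ∨ p3), ¬(¬p3 ∧ p4).
¬((¬p3 ∧ (p5 → p5)) ∨ (¬p2 → (p2 ↔ p4))): α-rule — add ¬(¬p3 ∧ (p5 → p5)), ¬(¬p2 → (p2 ↔ p4)).
¬(¬p2 → (p2 ↔ p4)): α-rule — add ¬p2, ¬(p2 ↔ p4).
(p1 ∨ p3): β-rule — branch into p1  //  p3.
  branch 1 (add p1):
    ¬(¬p3 ∧ p4): β-rule — branch into ¬¬p3  //  ¬p4.
      branch 1.1 (add ¬¬p3):
        ¬(¬p3 ∧ (p5 → p5)): β-rule — branch into ¬¬p3  //  ¬(p5 → p5).
          branch 1.1.1 (add ¬¬p3):
            ¬(p2 ↔ p4): β-rule — branch into p2, ¬p4  //  ¬p2, p4.
              branch 1.1.1.1 (add p2, ¬p4):
                × closes — contains both p2 and ¬p2.
              branch 1.1.1.2 (add ¬p2, p4):
                ○ open, literals {p1=T, p2=F, p3=T, p4=T}.
          branch 1.1.2 (add ¬(p5 → p5)):
            ¬(p5 → p5): α-rule — add p5, ¬p5.
            × closes — contains both p5 and ¬p5.
      branch 1.2 (add ¬p4):
        ¬(¬p3 ∧ (p5 → p5)): β-rule — branch into ¬¬p3  //  ¬(p5 → p5).
          branch 1.2.1 (add ¬¬p3):
            ¬(p2 ↔ p4): β-rule — branch into p2, ¬p4  //  ¬p2, p4.
              branch 1.2.1.1 (add p2, ¬p4):
                × closes — contains both p2 and ¬p2.
              branch 1.2.1.2 (add ¬p2, p4):
                × closes — contains both p4 and ¬p4.
          branch 1.2.2 (add ¬(p5 → p5)):
            ¬(p5 → p5): α-rule — add p5, ¬p5.
            × closes — contains both p5 and ¬p5.
  branch 2 (add p3):
    ¬(¬p3 ∧ p4): β-rule — branch into ¬¬p3  //  ¬p4.
      branch 2.1 (add ¬¬p3):
        ¬(¬p3 ∧ (p5 → p5)): β-rule — branch into ¬¬p3  //  ¬(p5 → p5).
          branch 2.1.1 (add ¬¬p3):
            ¬(p2 ↔ p4): β-rule — branch into p2, ¬p4  //  ¬p2, p4.
              branch 2.1.1.1 (add p2, ¬p4):
                × closes — contains both p2 and ¬p2.
              branch 2.1.1.2 (add ¬p2, p4):
                ○ open, literals {p2=F, p3=T, p4=T}.
          branch 2.1.2 (add ¬(p5 → p5)):
            ¬(p5 → p5): α-rule — add p5, ¬p5.
            × closes — contains both p5 and ¬p5.
      branch 2.2 (add ¬p4):
        ¬(¬p3 ∧ (p5 → p5)): β-rule — branch into ¬¬p3  //  ¬(p5 → p5).
          branch 2.2.1 (add ¬¬p3):
            ¬(p2 ↔ p4): β-rule — branch into p2, ¬p4  //  ¬p2, p4.
              branch 2.2.1.1 (add p2, ¬p4):
                × closes — contains both p2 and ¬p2.
              branch 2.2.1.2 (add ¬p2, p4):
                × closes — contains both p4 and ¬p4.
          branch 2.2.2 (add ¬(p5 → p5)):
            ¬(p5 → p5): α-rule — add p5, ¬p5.
            × closes — contains both p5 and ¬p5.
10 branches closed, 2 open.
Each open branch fixes some atoms; the unmentioned ones are free. Counting distinct full assignments: branch {p1=T, p2=F, p3=T, p4=T} (p5, p6) contributes 4 new; branch {p2=F, p3=T, p4=T} (p5, p1, p6) contributes 4 new. Total: 8.

8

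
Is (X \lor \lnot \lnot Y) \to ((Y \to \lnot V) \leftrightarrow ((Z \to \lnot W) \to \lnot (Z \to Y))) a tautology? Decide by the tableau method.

Not valid

Assume the negation and expand:
Initial set: {F ((X \lor \lnot \lnot Y) \to ((Y \to \lnot V) \leftrightarrow ((Z \to \lnot W) \to \lnot (Z \to Y))))}.
F ((X \lor \lnot \lnot Y) \to ((Y \to \lnot V) \leftrightarrow ((Z \to \lnot W) \to \lnot (Z \to Y)))): α-rule — add T (X \lor \lnot \lnot Y), F ((Y \to \lnot V) \leftrightarrow ((Z \to \lnot W) \to \lnot (Z \to Y))).
T (X \lor \lnot \lnot Y): β-rule — branch into T X  //  T \lnot \lnot Y.
  branch 1 (add T X):
    F ((Y \to \lnot V) \leftrightarrow ((Z \to \lnot W) \to \lnot (Z \to Y))): β-rule — branch into T (Y \to \lnot V), F ((Z \to \lnot W) \to \lnot (Z \to Y))  //  F (Y \to \lnot V), T ((Z \to \lnot W) \to \lnot (Z \to Y)).
      branch 1.1 (add T (Y \to \lnot V), F ((Z \to \lnot W) \to \lnot (Z \to Y))):
        F ((Z \to \lnot W) \to \lnot (Z \to Y)): α-rule — add T (Z \to \lnot W), F \lnot (Z \to Y).
        T (Y \to \lnot V): β-rule — branch into F Y  //  T \lnot V.
          branch 1.1.1 (add F Y):
            T (Z \to \lnot W): β-rule — branch into F Z  //  T \lnot W.
              branch 1.1.1.1 (add F Z):
                F \lnot (Z \to Y): β-rule — branch into F Z  //  T Y.
                  branch 1.1.1.1.1 (add F Z):
                    ○ open, literals {X=1, Y=0, Z=0}.
                  branch 1.1.1.1.2 (add T Y):
                    × closes — contains both Y and \lnot Y.
              branch 1.1.1.2 (add T \lnot W):
                F \lnot (Z \to Y): β-rule — branch into F Z  //  T Y.
                  branch 1.1.1.2.1 (add F Z):
                    ○ open, literals {W=0, X=1, Y=0, Z=0}.
                  branch 1.1.1.2.2 (add T Y):
                    × closes — contains both Y and \lnot Y.
          branch 1.1.2 (add T \lnot V):
            T (Z \to \lnot W): β-rule — branch into F Z  //  T \lnot W.
              branch 1.1.2.1 (add F Z):
                F \lnot (Z \to Y): β-rule — branch into F Z  //  T Y.
                  branch 1.1.2.1.1 (add F Z):
                    ○ open, literals {V=0, X=1, Z=0}.
                  branch 1.1.2.1.2 (add T Y):
                    ○ open, literals {V=0, X=1, Y=1, Z=0}.
              branch 1.1.2.2 (add T \lnot W):
                F \lnot (Z \to Y): β-rule — branch into F Z  //  T Y.
                  branch 1.1.2.2.1 (add F Z):
                    ○ open, literals {V=0, W=0, X=1, Z=0}.
                  branch 1.1.2.2.2 (add T Y):
                    ○ open, literals {V=0, W=0, X=1, Y=1}.
      branch 1.2 (add F (Y \to \lnot V), T ((Z \to \lnot W) \to \lnot (Z \to Y))):
        F (Y \to \lnot V): α-rule — add T Y, F \lnot V.
        T ((Z \to \lnot W) \to \lnot (Z \to Y)): β-rule — branch into F (Z \to \lnot W)  //  T \lnot (Z \to Y).
          branch 1.2.1 (add F (Z \to \lnot W)):
            F (Z \to \lnot W): α-rule — add T Z, F \lnot W.
            ○ open, literals {V=1, W=1, X=1, Y=1, Z=1}.
          branch 1.2.2 (add T \lnot (Z \to Y)):
            T \lnot (Z \to Y): α-rule — add T Z, F Y.
            × closes — contains both Y and \lnot Y.
  branch 2 (add T \lnot \lnot Y):
    T \lnot \lnot Y: drop double negation, giving T Y.
    F ((Y \to \lnot V) \leftrightarrow ((Z \to \lnot W) \to \lnot (Z \to Y))): β-rule — branch into T (Y \to \lnot V), F ((Z \to \lnot W) \to \lnot (Z \to Y))  //  F (Y \to \lnot V), T ((Z \to \lnot W) \to \lnot (Z \to Y)).
      branch 2.1 (add T (Y \to \lnot V), F ((Z \to \lnot W) \to \lnot (Z \to Y))):
        F ((Z \to \lnot W) \to \lnot (Z \to Y)): α-rule — add T (Z \to \lnot W), F \lnot (Z \to Y).
        T (Y \to \lnot V): β-rule — branch into F Y  //  T \lnot V.
          branch 2.1.1 (add F Y):
            × closes — contains both Y and \lnot Y.
          branch 2.1.2 (add T \lnot V):
            T (Z \to \lnot W): β-rule — branch into F Z  //  T \lnot W.
              branch 2.1.2.1 (add F Z):
                F \lnot (Z \to Y): β-rule — branch into F Z  //  T Y.
                  branch 2.1.2.1.1 (add F Z):
                    ○ open, literals {V=0, Y=1, Z=0}.
                  branch 2.1.2.1.2 (add T Y):
                    ○ open, literals {V=0, Y=1, Z=0}.
              branch 2.1.2.2 (add T \lnot W):
                F \lnot (Z \to Y): β-rule — branch into F Z  //  T Y.
                  branch 2.1.2.2.1 (add F Z):
                    ○ open, literals {V=0, W=0, Y=1, Z=0}.
                  branch 2.1.2.2.2 (add T Y):
                    ○ open, literals {V=0, W=0, Y=1}.
      branch 2.2 (add F (Y \to \lnot V), T ((Z \to \lnot W) \to \lnot (Z \to Y))):
        F (Y \to \lnot V): α-rule — add T Y, F \lnot V.
        T ((Z \to \lnot W) \to \lnot (Z \to Y)): β-rule — branch into F (Z \to \lnot W)  //  T \lnot (Z \to Y).
          branch 2.2.1 (add F (Z \to \lnot W)):
            F (Z \to \lnot W): α-rule — add T Z, F \lnot W.
            ○ open, literals {V=1, W=1, Y=1, Z=1}.
          branch 2.2.2 (add T \lnot (Z \to Y)):
            T \lnot (Z \to Y): α-rule — add T Z, F Y.
            × closes — contains both Y and \lnot Y.
5 branches closed, 12 open.
An open branch gives a countermodel: X=1, Y=0, Z=0 (unmentioned atoms arbitrary); under it the original formula is false.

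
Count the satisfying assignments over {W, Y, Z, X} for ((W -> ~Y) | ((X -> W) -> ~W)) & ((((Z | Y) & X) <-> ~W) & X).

Initial set: {T (((W -> ~Y) | ((X -> W) -> ~W)) & ((((Z | Y) & X) <-> ~W) & X))}.
T (((W -> ~Y) | ((X -> W) -> ~W)) & ((((Z | Y) & X) <-> ~W) & X)): α-rule — add T ((W -> ~Y) | ((X -> W) -> ~W)), T ((((Z | Y) & X) <-> ~W) & X).
T ((((Z | Y) & X) <-> ~W) & X): α-rule — add T (((Z | Y) & X) <-> ~W), T X.
T ((W -> ~Y) | ((X -> W) -> ~W)): β-rule — branch into T (W -> ~Y)  //  T ((X -> W) -> ~W).
  branch 1 (add T (W -> ~Y)):
    T (((Z | Y) & X) <-> ~W): β-rule — branch into T ((Z | Y) & X), T ~W  //  F ((Z | Y) & X), F ~W.
      branch 1.1 (add T ((Z | Y) & X), T ~W):
        T ((Z | Y) & X): α-rule — add T (Z | Y), T X.
        T (W -> ~Y): β-rule — branch into F W  //  T ~Y.
          branch 1.1.1 (add F W):
            T (Z | Y): β-rule — branch into T Z  //  T Y.
              branch 1.1.1.1 (add T Z):
                ○ open, literals {W=F, X=T, Z=T}.
              branch 1.1.1.2 (add T Y):
                ○ open, literals {W=F, X=T, Y=T}.
          branch 1.1.2 (add T ~Y):
            T (Z | Y): β-rule — branch into T Z  //  T Y.
              branch 1.1.2.1 (add T Z):
                ○ open, literals {W=F, X=T, Y=F, Z=T}.
              branch 1.1.2.2 (add T Y):
                × closes — contains both Y and ~Y.
      branch 1.2 (add F ((Z | Y) & X), F ~W):
        T (W -> ~Y): β-rule — branch into F W  //  T ~Y.
          branch 1.2.1 (add F W):
            × closes — contains both W and ~W.
          branch 1.2.2 (add T ~Y):
            F ((Z | Y) & X): β-rule — branch into F (Z | Y)  //  F X.
              branch 1.2.2.1 (add F (Z | Y)):
                F (Z | Y): α-rule — add F Z, F Y.
                ○ open, literals {W=T, X=T, Y=F, Z=F}.
              branch 1.2.2.2 (add F X):
                × closes — contains both X and ~X.
  branch 2 (add T ((X -> W) -> ~W)):
    T (((Z | Y) & X) <-> ~W): β-rule — branch into T ((Z | Y) & X), T ~W  //  F ((Z | Y) & X), F ~W.
      branch 2.1 (add T ((Z | Y) & X), T ~W):
        T ((Z | Y) & X): α-rule — add T (Z | Y), T X.
        T ((X -> W) -> ~W): β-rule — branch into F (X -> W)  //  T ~W.
          branch 2.1.1 (add F (X -> W)):
            F (X -> W): α-rule — add T X, F W.
            T (Z | Y): β-rule — branch into T Z  //  T Y.
              branch 2.1.1.1 (add T Z):
                ○ open, literals {W=F, X=T, Z=T}.
              branch 2.1.1.2 (add T Y):
                ○ open, literals {W=F, X=T, Y=T}.
          branch 2.1.2 (add T ~W):
            T (Z | Y): β-rule — branch into T Z  //  T Y.
              branch 2.1.2.1 (add T Z):
                ○ open, literals {W=F, X=T, Z=T}.
              branch 2.1.2.2 (add T Y):
                ○ open, literals {W=F, X=T, Y=T}.
      branch 2.2 (add F ((Z | Y) & X), F ~W):
        T ((X -> W) -> ~W): β-rule — branch into F (X -> W)  //  T ~W.
          branch 2.2.1 (add F (X -> W)):
            F (X -> W): α-rule — add T X, F W.
            × closes — contains both W and ~W.
          branch 2.2.2 (add T ~W):
            × closes — contains both W and ~W.
5 branches closed, 8 open.
Each open branch fixes some atoms; the unmentioned ones are free. Counting distinct full assignments: branch {W=F, X=T, Z=T} (Y) contributes 2 new; branch {W=F, X=T, Y=T} (Z) contributes 1 new; branch {W=F, X=T, Y=F, Z=T} (none free) contributes 0 new; branch {W=T, X=T, Y=F, Z=F} (none free) contributes 1 new; branch {W=F, X=T, Z=T} (Y) contributes 0 new; branch {W=F, X=T, Y=T} (Z) contributes 0 new; branch {W=F, X=T, Z=T} (Y) contributes 0 new; branch {W=F, X=T, Y=T} (Z) contributes 0 new. Total: 4.

4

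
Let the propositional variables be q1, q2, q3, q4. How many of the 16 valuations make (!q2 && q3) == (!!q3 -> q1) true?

4

Initial set: {T ((!q2 && q3) == (!!q3 -> q1))}.
T ((!q2 && q3) == (!!q3 -> q1)): β-rule — branch into T (!q2 && q3), T (!!q3 -> q1)  //  F (!q2 && q3), F (!!q3 -> q1).
  branch 1 (add T (!q2 && q3), T (!!q3 -> q1)):
    T (!q2 && q3): α-rule — add T !q2, T q3.
    T (!!q3 -> q1): β-rule — branch into F !!q3  //  T q1.
      branch 1.1 (add F !!q3):
        F !!q3: drop double negation, giving F q3.
        × closes — contains both q3 and !q3.
      branch 1.2 (add T q1):
        ○ open, literals {q1=1, q2=0, q3=1}.
  branch 2 (add F (!q2 && q3), F (!!q3 -> q1)):
    F (!!q3 -> q1): α-rule — add T !!q3, F q1.
    T !!q3: drop double negation, giving T q3.
    F (!q2 && q3): β-rule — branch into F !q2  //  F q3.
      branch 2.1 (add F !q2):
        ○ open, literals {q1=0, q2=1, q3=1}.
      branch 2.2 (add F q3):
        × closes — contains both q3 and !q3.
2 branches closed, 2 open.
Each open branch fixes some atoms; the unmentioned ones are free. Counting distinct full assignments: branch {q1=1, q2=0, q3=1} (q4) contributes 2 new; branch {q1=0, q2=1, q3=1} (q4) contributes 2 new. Total: 4.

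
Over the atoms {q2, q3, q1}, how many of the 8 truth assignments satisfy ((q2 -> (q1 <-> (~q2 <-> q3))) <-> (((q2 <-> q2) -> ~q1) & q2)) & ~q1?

Initial set: {T (((q2 -> (q1 <-> (~q2 <-> q3))) <-> (((q2 <-> q2) -> ~q1) & q2)) & ~q1)}.
T (((q2 -> (q1 <-> (~q2 <-> q3))) <-> (((q2 <-> q2) -> ~q1) & q2)) & ~q1): α-rule — add T ((q2 -> (q1 <-> (~q2 <-> q3))) <-> (((q2 <-> q2) -> ~q1) & q2)), T ~q1.
T ((q2 -> (q1 <-> (~q2 <-> q3))) <-> (((q2 <-> q2) -> ~q1) & q2)): β-rule — branch into T (q2 -> (q1 <-> (~q2 <-> q3))), T (((q2 <-> q2) -> ~q1) & q2)  //  F (q2 -> (q1 <-> (~q2 <-> q3))), F (((q2 <-> q2) -> ~q1) & q2).
  branch 1 (add T (q2 -> (q1 <-> (~q2 <-> q3))), T (((q2 <-> q2) -> ~q1) & q2)):
    T (((q2 <-> q2) -> ~q1) & q2): α-rule — add T ((q2 <-> q2) -> ~q1), T q2.
    T (q2 -> (q1 <-> (~q2 <-> q3))): β-rule — branch into F q2  //  T (q1 <-> (~q2 <-> q3)).
      branch 1.1 (add F q2):
        × closes — contains both q2 and ~q2.
      branch 1.2 (add T (q1 <-> (~q2 <-> q3))):
        T ((q2 <-> q2) -> ~q1): β-rule — branch into F (q2 <-> q2)  //  T ~q1.
          branch 1.2.1 (add F (q2 <-> q2)):
            T (q1 <-> (~q2 <-> q3)): β-rule — branch into T q1, T (~q2 <-> q3)  //  F q1, F (~q2 <-> q3).
              branch 1.2.1.1 (add T q1, T (~q2 <-> q3)):
                × closes — contains both q1 and ~q1.
              branch 1.2.1.2 (add F q1, F (~q2 <-> q3)):
                F (q2 <-> q2): β-rule — branch into T q2, F q2  //  F q2, T q2.
                  branch 1.2.1.2.1 (add T q2, F q2):
                    × closes — contains both q2 and ~q2.
                  branch 1.2.1.2.2 (add F q2, T q2):
                    × closes — contains both q2 and ~q2.
          branch 1.2.2 (add T ~q1):
            T (q1 <-> (~q2 <-> q3)): β-rule — branch into T q1, T (~q2 <-> q3)  //  F q1, F (~q2 <-> q3).
              branch 1.2.2.1 (add T q1, T (~q2 <-> q3)):
                × closes — contains both q1 and ~q1.
              branch 1.2.2.2 (add F q1, F (~q2 <-> q3)):
                F (~q2 <-> q3): β-rule — branch into T ~q2, F q3  //  F ~q2, T q3.
                  branch 1.2.2.2.1 (add T ~q2, F q3):
                    × closes — contains both q2 and ~q2.
                  branch 1.2.2.2.2 (add F ~q2, T q3):
                    ○ open, literals {q1=0, q2=1, q3=1}.
  branch 2 (add F (q2 -> (q1 <-> (~q2 <-> q3))), F (((q2 <-> q2) -> ~q1) & q2)):
    F (q2 -> (q1 <-> (~q2 <-> q3))): α-rule — add T q2, F (q1 <-> (~q2 <-> q3)).
    F (((q2 <-> q2) -> ~q1) & q2): β-rule — branch into F ((q2 <-> q2) -> ~q1)  //  F q2.
      branch 2.1 (add F ((q2 <-> q2) -> ~q1)):
        F ((q2 <-> q2) -> ~q1): α-rule — add T (q2 <-> q2), F ~q1.
        × closes — contains both q1 and ~q1.
      branch 2.2 (add F q2):
        × closes — contains both q2 and ~q2.
8 branches closed, 1 open.
Each open branch fixes some atoms; the unmentioned ones are free. Counting distinct full assignments: branch {q1=0, q2=1, q3=1} (none free) contributes 1 new. Total: 1.

1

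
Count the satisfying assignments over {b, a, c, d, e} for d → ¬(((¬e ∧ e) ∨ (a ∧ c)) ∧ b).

Initial set: {(d → ¬(((¬e ∧ e) ∨ (a ∧ c)) ∧ b))}.
(d → ¬(((¬e ∧ e) ∨ (a ∧ c)) ∧ b)): β-rule — branch into ¬d  //  ¬(((¬e ∧ e) ∨ (a ∧ c)) ∧ b).
  branch 1 (add ¬d):
    ○ open, literals {d=0}.
  branch 2 (add ¬(((¬e ∧ e) ∨ (a ∧ c)) ∧ b)):
    ¬(((¬e ∧ e) ∨ (a ∧ c)) ∧ b): β-rule — branch into ¬((¬e ∧ e) ∨ (a ∧ c))  //  ¬b.
      branch 2.1 (add ¬((¬e ∧ e) ∨ (a ∧ c))):
        ¬((¬e ∧ e) ∨ (a ∧ c)): α-rule — add ¬(¬e ∧ e), ¬(a ∧ c).
        ¬(¬e ∧ e): β-rule — branch into ¬¬e  //  ¬e.
          branch 2.1.1 (add ¬¬e):
            ¬(a ∧ c): β-rule — branch into ¬a  //  ¬c.
              branch 2.1.1.1 (add ¬a):
                ○ open, literals {a=0, e=1}.
              branch 2.1.1.2 (add ¬c):
                ○ open, literals {c=0, e=1}.
          branch 2.1.2 (add ¬e):
            ¬(a ∧ c): β-rule — branch into ¬a  //  ¬c.
              branch 2.1.2.1 (add ¬a):
                ○ open, literals {a=0, e=0}.
              branch 2.1.2.2 (add ¬c):
                ○ open, literals {c=0, e=0}.
      branch 2.2 (add ¬b):
        ○ open, literals {b=0}.
0 branches closed, 6 open.
Each open branch fixes some atoms; the unmentioned ones are free. Counting distinct full assignments: branch {d=0} (b, a, c, e) contributes 16 new; branch {a=0, e=1} (b, c, d) contributes 4 new; branch {c=0, e=1} (b, a, d) contributes 2 new; branch {a=0, e=0} (b, c, d) contributes 4 new; branch {c=0, e=0} (b, a, d) contributes 2 new; branch {b=0} (a, c, d, e) contributes 2 new. Total: 30.

30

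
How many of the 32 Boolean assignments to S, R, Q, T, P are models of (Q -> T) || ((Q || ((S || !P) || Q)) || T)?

32

Initial set: {((Q -> T) || ((Q || ((S || !P) || Q)) || T))}.
((Q -> T) || ((Q || ((S || !P) || Q)) || T)): β-rule — branch into (Q -> T)  //  ((Q || ((S || !P) || Q)) || T).
  branch 1 (add (Q -> T)):
    (Q -> T): β-rule — branch into !Q  //  T.
      branch 1.1 (add !Q):
        ○ open, literals {Q=false}.
      branch 1.2 (add T):
        ○ open, literals {T=true}.
  branch 2 (add ((Q || ((S || !P) || Q)) || T)):
    ((Q || ((S || !P) || Q)) || T): β-rule — branch into (Q || ((S || !P) || Q))  //  T.
      branch 2.1 (add (Q || ((S || !P) || Q))):
        (Q || ((S || !P) || Q)): β-rule — branch into Q  //  ((S || !P) || Q).
          branch 2.1.1 (add Q):
            ○ open, literals {Q=true}.
          branch 2.1.2 (add ((S || !P) || Q)):
            ((S || !P) || Q): β-rule — branch into (S || !P)  //  Q.
              branch 2.1.2.1 (add (S || !P)):
                (S || !P): β-rule — branch into S  //  !P.
                  branch 2.1.2.1.1 (add S):
                    ○ open, literals {S=true}.
                  branch 2.1.2.1.2 (add !P):
                    ○ open, literals {P=false}.
              branch 2.1.2.2 (add Q):
                ○ open, literals {Q=true}.
      branch 2.2 (add T):
        ○ open, literals {T=true}.
0 branches closed, 7 open.
Each open branch fixes some atoms; the unmentioned ones are free. Counting distinct full assignments: branch {Q=false} (S, R, T, P) contributes 16 new; branch {T=true} (S, R, Q, P) contributes 8 new; branch {Q=true} (S, R, T, P) contributes 8 new; branch {S=true} (R, Q, T, P) contributes 0 new; branch {P=false} (S, R, Q, T) contributes 0 new; branch {Q=true} (S, R, T, P) contributes 0 new; branch {T=true} (S, R, Q, P) contributes 0 new. Total: 32.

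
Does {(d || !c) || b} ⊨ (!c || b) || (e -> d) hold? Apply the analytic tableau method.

Initial set: {((d || !c) || b); !((!c || b) || (e -> d))}.
!((!c || b) || (e -> d)): α-rule — add !(!c || b), !(e -> d).
!(!c || b): α-rule — add !!c, !b.
!(e -> d): α-rule — add e, !d.
((d || !c) || b): β-rule — branch into (d || !c)  //  b.
  branch 1 (add (d || !c)):
    (d || !c): β-rule — branch into d  //  !c.
      branch 1.1 (add d):
        × closes — contains both d and !d.
      branch 1.2 (add !c):
        × closes — contains both c and !c.
  branch 2 (add b):
    × closes — contains both b and !b.
All 3 branches close.
Every branch closed, so the premises entail the conclusion.

Yes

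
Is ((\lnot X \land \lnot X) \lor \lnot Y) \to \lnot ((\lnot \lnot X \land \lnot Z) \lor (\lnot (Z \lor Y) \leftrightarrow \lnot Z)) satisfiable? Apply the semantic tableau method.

Initial set: {(((\lnot X \land \lnot X) \lor \lnot Y) \to \lnot ((\lnot \lnot X \land \lnot Z) \lor (\lnot (Z \lor Y) \leftrightarrow \lnot Z)))}.
(((\lnot X \land \lnot X) \lor \lnot Y) \to \lnot ((\lnot \lnot X \land \lnot Z) \lor (\lnot (Z \lor Y) \leftrightarrow \lnot Z))): β-rule — branch into \lnot ((\lnot X \land \lnot X) \lor \lnot Y)  //  \lnot ((\lnot \lnot X \land \lnot Z) \lor (\lnot (Z \lor Y) \leftrightarrow \lnot Z)).
  branch 1 (add \lnot ((\lnot X \land \lnot X) \lor \lnot Y)):
    \lnot ((\lnot X \land \lnot X) \lor \lnot Y): α-rule — add \lnot (\lnot X \land \lnot X), \lnot \lnot Y.
    \lnot (\lnot X \land \lnot X): β-rule — branch into \lnot \lnot X  //  \lnot \lnot X.
      branch 1.1 (add \lnot \lnot X):
        ○ open, literals {X=T, Y=T}.
      branch 1.2 (add \lnot \lnot X):
        ○ open, literals {X=T, Y=T}.
  branch 2 (add \lnot ((\lnot \lnot X \land \lnot Z) \lor (\lnot (Z \lor Y) \leftrightarrow \lnot Z))):
    \lnot ((\lnot \lnot X \land \lnot Z) \lor (\lnot (Z \lor Y) \leftrightarrow \lnot Z)): α-rule — add \lnot (\lnot \lnot X \land \lnot Z), \lnot (\lnot (Z \lor Y) \leftrightarrow \lnot Z).
    \lnot (\lnot \lnot X \land \lnot Z): β-rule — branch into \lnot \lnot \lnot X  //  \lnot \lnot Z.
      branch 2.1 (add \lnot \lnot \lnot X):
        \lnot \lnot \lnot X: drop double negation, giving \lnot X.
        \lnot (\lnot (Z \lor Y) \leftrightarrow \lnot Z): β-rule — branch into \lnot (Z \lor Y), \lnot \lnot Z  //  \lnot \lnot (Z \lor Y), \lnot Z.
          branch 2.1.1 (add \lnot (Z \lor Y), \lnot \lnot Z):
            \lnot (Z \lor Y): α-rule — add \lnot Z, \lnot Y.
            × closes — contains both Z and \lnot Z.
          branch 2.1.2 (add \lnot \lnot (Z \lor Y), \lnot Z):
            \lnot \lnot (Z \lor Y): β-rule — branch into Z  //  Y.
              branch 2.1.2.1 (add Z):
                × closes — contains both Z and \lnot Z.
              branch 2.1.2.2 (add Y):
                ○ open, literals {X=F, Y=T, Z=F}.
      branch 2.2 (add \lnot \lnot Z):
        \lnot (\lnot (Z \lor Y) \leftrightarrow \lnot Z): β-rule — branch into \lnot (Z \lor Y), \lnot \lnot Z  //  \lnot \lnot (Z \lor Y), \lnot Z.
          branch 2.2.1 (add \lnot (Z \lor Y), \lnot \lnot Z):
            \lnot (Z \lor Y): α-rule — add \lnot Z, \lnot Y.
            × closes — contains both Z and \lnot Z.
          branch 2.2.2 (add \lnot \lnot (Z \lor Y), \lnot Z):
            × closes — contains both Z and \lnot Z.
4 branches closed, 3 open.
An open branch gives a satisfying assignment: X=T, Y=T.

Satisfiable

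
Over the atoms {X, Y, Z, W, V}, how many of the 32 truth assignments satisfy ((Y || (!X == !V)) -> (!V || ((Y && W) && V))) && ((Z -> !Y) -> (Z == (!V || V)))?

Initial set: {(((Y || (!X == !V)) -> (!V || ((Y && W) && V))) && ((Z -> !Y) -> (Z == (!V || V))))}.
(((Y || (!X == !V)) -> (!V || ((Y && W) && V))) && ((Z -> !Y) -> (Z == (!V || V)))): α-rule — add ((Y || (!X == !V)) -> (!V || ((Y && W) && V))), ((Z -> !Y) -> (Z == (!V || V))).
((Y || (!X == !V)) -> (!V || ((Y && W) && V))): β-rule — branch into !(Y || (!X == !V))  //  (!V || ((Y && W) && V)).
  branch 1 (add !(Y || (!X == !V))):
    !(Y || (!X == !V)): α-rule — add !Y, !(!X == !V).
    ((Z -> !Y) -> (Z == (!V || V))): β-rule — branch into !(Z -> !Y)  //  (Z == (!V || V)).
      branch 1.1 (add !(Z -> !Y)):
        !(Z -> !Y): α-rule — add Z, !!Y.
        × closes — contains both Y and !Y.
      branch 1.2 (add (Z == (!V || V))):
        !(!X == !V): β-rule — branch into !X, !!V  //  !!X, !V.
          branch 1.2.1 (add !X, !!V):
            (Z == (!V || V)): β-rule — branch into Z, (!V || V)  //  !Z, !(!V || V).
              branch 1.2.1.1 (add Z, (!V || V)):
                (!V || V): β-rule — branch into !V  //  V.
                  branch 1.2.1.1.1 (add !V):
                    × closes — contains both V and !V.
                  branch 1.2.1.1.2 (add V):
                    ○ open, literals {V=1, X=0, Y=0, Z=1}.
              branch 1.2.1.2 (add !Z, !(!V || V)):
                !(!V || V): α-rule — add !!V, !V.
                × closes — contains both V and !V.
          branch 1.2.2 (add !!X, !V):
            (Z == (!V || V)): β-rule — branch into Z, (!V || V)  //  !Z, !(!V || V).
              branch 1.2.2.1 (add Z, (!V || V)):
                (!V || V): β-rule — branch into !V  //  V.
                  branch 1.2.2.1.1 (add !V):
                    ○ open, literals {V=0, X=1, Y=0, Z=1}.
                  branch 1.2.2.1.2 (add V):
                    × closes — contains both V and !V.
              branch 1.2.2.2 (add !Z, !(!V || V)):
                !(!V || V): α-rule — add !!V, !V.
                × closes — contains both V and !V.
  branch 2 (add (!V || ((Y && W) && V))):
    ((Z -> !Y) -> (Z == (!V || V))): β-rule — branch into !(Z -> !Y)  //  (Z == (!V || V)).
      branch 2.1 (add !(Z -> !Y)):
        !(Z -> !Y): α-rule — add Z, !!Y.
        (!V || ((Y && W) && V)): β-rule — branch into !V  //  ((Y && W) && V).
          branch 2.1.1 (add !V):
            ○ open, literals {V=0, Y=1, Z=1}.
          branch 2.1.2 (add ((Y && W) && V)):
            ((Y && W) && V): α-rule — add (Y && W), V.
            (Y && W): α-rule — add Y, W.
            ○ open, literals {V=1, W=1, Y=1, Z=1}.
      branch 2.2 (add (Z == (!V || V))):
        (!V || ((Y && W) && V)): β-rule — branch into !V  //  ((Y && W) && V).
          branch 2.2.1 (add !V):
            (Z == (!V || V)): β-rule — branch into Z, (!V || V)  //  !Z, !(!V || V).
              branch 2.2.1.1 (add Z, (!V || V)):
                (!V || V): β-rule — branch into !V  //  V.
                  branch 2.2.1.1.1 (add !V):
                    ○ open, literals {V=0, Z=1}.
                  branch 2.2.1.1.2 (add V):
                    × closes — contains both V and !V.
              branch 2.2.1.2 (add !Z, !(!V || V)):
                !(!V || V): α-rule — add !!V, !V.
                × closes — contains both V and !V.
          branch 2.2.2 (add ((Y && W) && V)):
            ((Y && W) && V): α-rule — add (Y && W), V.
            (Y && W): α-rule — add Y, W.
            (Z == (!V || V)): β-rule — branch into Z, (!V || V)  //  !Z, !(!V || V).
              branch 2.2.2.1 (add Z, (!V || V)):
                (!V || V): β-rule — branch into !V  //  V.
                  branch 2.2.2.1.1 (add !V):
                    × closes — contains both V and !V.
                  branch 2.2.2.1.2 (add V):
                    ○ open, literals {V=1, W=1, Y=1, Z=1}.
              branch 2.2.2.2 (add !Z, !(!V || V)):
                !(!V || V): α-rule — add !!V, !V.
                × closes — contains both V and !V.
9 branches closed, 6 open.
Each open branch fixes some atoms; the unmentioned ones are free. Counting distinct full assignments: branch {V=1, X=0, Y=0, Z=1} (W) contributes 2 new; branch {V=0, X=1, Y=0, Z=1} (W) contributes 2 new; branch {V=0, Y=1, Z=1} (X, W) contributes 4 new; branch {V=1, W=1, Y=1, Z=1} (X) contributes 2 new; branch {V=0, Z=1} (X, Y, W) contributes 2 new; branch {V=1, W=1, Y=1, Z=1} (X) contributes 0 new. Total: 12.

12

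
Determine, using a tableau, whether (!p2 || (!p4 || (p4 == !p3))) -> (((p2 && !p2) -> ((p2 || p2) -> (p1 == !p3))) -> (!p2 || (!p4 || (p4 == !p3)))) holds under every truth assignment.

Assume the negation and expand:
Initial set: {F ((!p2 || (!p4 || (p4 == !p3))) -> (((p2 && !p2) -> ((p2 || p2) -> (p1 == !p3))) -> (!p2 || (!p4 || (p4 == !p3)))))}.
F ((!p2 || (!p4 || (p4 == !p3))) -> (((p2 && !p2) -> ((p2 || p2) -> (p1 == !p3))) -> (!p2 || (!p4 || (p4 == !p3))))): α-rule — add T (!p2 || (!p4 || (p4 == !p3))), F (((p2 && !p2) -> ((p2 || p2) -> (p1 == !p3))) -> (!p2 || (!p4 || (p4 == !p3)))).
F (((p2 && !p2) -> ((p2 || p2) -> (p1 == !p3))) -> (!p2 || (!p4 || (p4 == !p3)))): α-rule — add T ((p2 && !p2) -> ((p2 || p2) -> (p1 == !p3))), F (!p2 || (!p4 || (p4 == !p3))).
F (!p2 || (!p4 || (p4 == !p3))): α-rule — add F !p2, F (!p4 || (p4 == !p3)).
F (!p4 || (p4 == !p3)): α-rule — add F !p4, F (p4 == !p3).
T (!p2 || (!p4 || (p4 == !p3))): β-rule — branch into T !p2  //  T (!p4 || (p4 == !p3)).
  branch 1 (add T !p2):
    × closes — contains both p2 and !p2.
  branch 2 (add T (!p4 || (p4 == !p3))):
    T ((p2 && !p2) -> ((p2 || p2) -> (p1 == !p3))): β-rule — branch into F (p2 && !p2)  //  T ((p2 || p2) -> (p1 == !p3)).
      branch 2.1 (add F (p2 && !p2)):
        F (p4 == !p3): β-rule — branch into T p4, F !p3  //  F p4, T !p3.
          branch 2.1.1 (add T p4, F !p3):
            T (!p4 || (p4 == !p3)): β-rule — branch into T !p4  //  T (p4 == !p3).
              branch 2.1.1.1 (add T !p4):
                × closes — contains both p4 and !p4.
              branch 2.1.1.2 (add T (p4 == !p3)):
                F (p2 && !p2): β-rule — branch into F p2  //  F !p2.
                  branch 2.1.1.2.1 (add F p2):
                    × closes — contains both p2 and !p2.
                  branch 2.1.1.2.2 (add F !p2):
                    T (p4 == !p3): β-rule — branch into T p4, T !p3  //  F p4, F !p3.
                      branch 2.1.1.2.2.1 (add T p4, T !p3):
                        × closes — contains both p3 and !p3.
                      branch 2.1.1.2.2.2 (add F p4, F !p3):
                        × closes — contains both p4 and !p4.
          branch 2.1.2 (add F p4, T !p3):
            × closes — contains both p4 and !p4.
      branch 2.2 (add T ((p2 || p2) -> (p1 == !p3))):
        F (p4 == !p3): β-rule — branch into T p4, F !p3  //  F p4, T !p3.
          branch 2.2.1 (add T p4, F !p3):
            T (!p4 || (p4 == !p3)): β-rule — branch into T !p4  //  T (p4 == !p3).
              branch 2.2.1.1 (add T !p4):
                × closes — contains both p4 and !p4.
              branch 2.2.1.2 (add T (p4 == !p3)):
                T ((p2 || p2) -> (p1 == !p3)): β-rule — branch into F (p2 || p2)  //  T (p1 == !p3).
                  branch 2.2.1.2.1 (add F (p2 || p2)):
                    F (p2 || p2): α-rule — add F p2, F p2.
                    × closes — contains both p2 and !p2.
                  branch 2.2.1.2.2 (add T (p1 == !p3)):
                    T (p4 == !p3): β-rule — branch into T p4, T !p3  //  F p4, F !p3.
                      branch 2.2.1.2.2.1 (add T p4, T !p3):
                        × closes — contains both p3 and !p3.
                      branch 2.2.1.2.2.2 (add F p4, F !p3):
                        × closes — contains both p4 and !p4.
          branch 2.2.2 (add F p4, T !p3):
            × closes — contains both p4 and !p4.
All 11 branches close.
Every branch closed, so the negation is unsatisfiable and the formula is valid.

Valid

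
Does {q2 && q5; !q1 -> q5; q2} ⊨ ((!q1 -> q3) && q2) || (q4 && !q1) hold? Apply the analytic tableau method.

Initial set: {T (q2 && q5); T (!q1 -> q5); T q2; F (((!q1 -> q3) && q2) || (q4 && !q1))}.
T (q2 && q5): α-rule — add T q2, T q5.
F (((!q1 -> q3) && q2) || (q4 && !q1)): α-rule — add F ((!q1 -> q3) && q2), F (q4 && !q1).
T (!q1 -> q5): β-rule — branch into F !q1  //  T q5.
  branch 1 (add F !q1):
    F ((!q1 -> q3) && q2): β-rule — branch into F (!q1 -> q3)  //  F q2.
      branch 1.1 (add F (!q1 -> q3)):
        F (!q1 -> q3): α-rule — add T !q1, F q3.
        × closes — contains both q1 and !q1.
      branch 1.2 (add F q2):
        × closes — contains both q2 and !q2.
  branch 2 (add T q5):
    F ((!q1 -> q3) && q2): β-rule — branch into F (!q1 -> q3)  //  F q2.
      branch 2.1 (add F (!q1 -> q3)):
        F (!q1 -> q3): α-rule — add T !q1, F q3.
        F (q4 && !q1): β-rule — branch into F q4  //  F !q1.
          branch 2.1.1 (add F q4):
            ○ open, literals {q1=F, q2=T, q3=F, q4=F, q5=T}.
          branch 2.1.2 (add F !q1):
            × closes — contains both q1 and !q1.
      branch 2.2 (add F q2):
        × closes — contains both q2 and !q2.
4 branches closed, 1 open.
An open branch gives a countermodel: q1=F, q2=T, q3=F, q4=F, q5=T (unmentioned atoms arbitrary); the premises hold there but the conclusion fails.

No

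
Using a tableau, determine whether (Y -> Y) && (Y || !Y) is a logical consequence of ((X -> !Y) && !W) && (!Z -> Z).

Initial set: {T (((X -> !Y) && !W) && (!Z -> Z)); F ((Y -> Y) && (Y || !Y))}.
T (((X -> !Y) && !W) && (!Z -> Z)): α-rule — add T ((X -> !Y) && !W), T (!Z -> Z).
T ((X -> !Y) && !W): α-rule — add T (X -> !Y), T !W.
F ((Y -> Y) && (Y || !Y)): β-rule — branch into F (Y -> Y)  //  F (Y || !Y).
  branch 1 (add F (Y -> Y)):
    F (Y -> Y): α-rule — add T Y, F Y.
    × closes — contains both Y and !Y.
  branch 2 (add F (Y || !Y)):
    F (Y || !Y): α-rule — add F Y, F !Y.
    × closes — contains both Y and !Y.
All 2 branches close.
Every branch closed, so the premises entail the conclusion.

Yes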